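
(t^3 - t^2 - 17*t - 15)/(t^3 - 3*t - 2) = (t^2 - 2*t - 15)/(t^2 - t - 2)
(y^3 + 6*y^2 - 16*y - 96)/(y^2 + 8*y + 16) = (y^2 + 2*y - 24)/(y + 4)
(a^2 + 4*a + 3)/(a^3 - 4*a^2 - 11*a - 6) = (a + 3)/(a^2 - 5*a - 6)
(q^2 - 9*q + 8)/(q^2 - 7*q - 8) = (q - 1)/(q + 1)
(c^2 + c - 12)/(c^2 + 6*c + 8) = (c - 3)/(c + 2)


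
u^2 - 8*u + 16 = (u - 4)^2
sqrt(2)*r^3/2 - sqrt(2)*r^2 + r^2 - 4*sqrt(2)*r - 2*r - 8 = (r - 4)*(r + 2)*(sqrt(2)*r/2 + 1)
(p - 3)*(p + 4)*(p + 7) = p^3 + 8*p^2 - 5*p - 84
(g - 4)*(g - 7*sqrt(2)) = g^2 - 7*sqrt(2)*g - 4*g + 28*sqrt(2)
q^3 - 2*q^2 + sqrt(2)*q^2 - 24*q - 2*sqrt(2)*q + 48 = (q - 2)*(q - 3*sqrt(2))*(q + 4*sqrt(2))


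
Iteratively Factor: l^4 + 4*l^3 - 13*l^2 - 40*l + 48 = (l - 3)*(l^3 + 7*l^2 + 8*l - 16) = (l - 3)*(l + 4)*(l^2 + 3*l - 4) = (l - 3)*(l + 4)^2*(l - 1)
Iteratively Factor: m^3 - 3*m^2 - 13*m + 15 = (m - 5)*(m^2 + 2*m - 3) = (m - 5)*(m + 3)*(m - 1)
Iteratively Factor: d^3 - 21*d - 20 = (d + 4)*(d^2 - 4*d - 5) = (d + 1)*(d + 4)*(d - 5)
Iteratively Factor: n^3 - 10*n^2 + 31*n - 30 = (n - 5)*(n^2 - 5*n + 6) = (n - 5)*(n - 2)*(n - 3)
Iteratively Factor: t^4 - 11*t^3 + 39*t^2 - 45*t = (t - 3)*(t^3 - 8*t^2 + 15*t) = (t - 5)*(t - 3)*(t^2 - 3*t) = (t - 5)*(t - 3)^2*(t)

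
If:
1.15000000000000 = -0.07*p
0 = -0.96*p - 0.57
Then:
No Solution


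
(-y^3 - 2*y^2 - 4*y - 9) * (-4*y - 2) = 4*y^4 + 10*y^3 + 20*y^2 + 44*y + 18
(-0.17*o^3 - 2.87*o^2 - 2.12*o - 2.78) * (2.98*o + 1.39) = -0.5066*o^4 - 8.7889*o^3 - 10.3069*o^2 - 11.2312*o - 3.8642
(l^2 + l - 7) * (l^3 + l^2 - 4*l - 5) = l^5 + 2*l^4 - 10*l^3 - 16*l^2 + 23*l + 35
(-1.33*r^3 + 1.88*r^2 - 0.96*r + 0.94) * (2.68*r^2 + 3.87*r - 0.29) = -3.5644*r^5 - 0.1087*r^4 + 5.0885*r^3 - 1.7412*r^2 + 3.9162*r - 0.2726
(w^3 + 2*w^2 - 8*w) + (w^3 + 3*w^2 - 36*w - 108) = 2*w^3 + 5*w^2 - 44*w - 108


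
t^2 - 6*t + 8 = (t - 4)*(t - 2)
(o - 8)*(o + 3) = o^2 - 5*o - 24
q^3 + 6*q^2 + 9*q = q*(q + 3)^2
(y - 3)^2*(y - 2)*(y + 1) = y^4 - 7*y^3 + 13*y^2 + 3*y - 18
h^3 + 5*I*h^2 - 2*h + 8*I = (h - I)*(h + 2*I)*(h + 4*I)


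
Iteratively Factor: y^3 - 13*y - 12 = (y - 4)*(y^2 + 4*y + 3) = (y - 4)*(y + 1)*(y + 3)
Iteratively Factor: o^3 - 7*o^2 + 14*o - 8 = (o - 2)*(o^2 - 5*o + 4) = (o - 4)*(o - 2)*(o - 1)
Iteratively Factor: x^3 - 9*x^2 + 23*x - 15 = (x - 5)*(x^2 - 4*x + 3) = (x - 5)*(x - 1)*(x - 3)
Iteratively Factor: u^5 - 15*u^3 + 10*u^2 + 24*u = (u - 3)*(u^4 + 3*u^3 - 6*u^2 - 8*u) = (u - 3)*(u + 1)*(u^3 + 2*u^2 - 8*u) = u*(u - 3)*(u + 1)*(u^2 + 2*u - 8) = u*(u - 3)*(u + 1)*(u + 4)*(u - 2)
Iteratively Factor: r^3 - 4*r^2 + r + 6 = (r - 2)*(r^2 - 2*r - 3) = (r - 3)*(r - 2)*(r + 1)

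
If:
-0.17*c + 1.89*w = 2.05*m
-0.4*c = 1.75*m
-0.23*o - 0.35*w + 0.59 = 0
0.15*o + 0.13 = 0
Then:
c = -14.28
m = 3.26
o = -0.87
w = 2.26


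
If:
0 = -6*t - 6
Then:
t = -1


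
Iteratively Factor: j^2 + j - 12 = (j + 4)*(j - 3)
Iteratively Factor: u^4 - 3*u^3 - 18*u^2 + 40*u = (u - 5)*(u^3 + 2*u^2 - 8*u) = u*(u - 5)*(u^2 + 2*u - 8) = u*(u - 5)*(u + 4)*(u - 2)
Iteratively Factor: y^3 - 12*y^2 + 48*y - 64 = (y - 4)*(y^2 - 8*y + 16) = (y - 4)^2*(y - 4)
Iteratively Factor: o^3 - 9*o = (o - 3)*(o^2 + 3*o) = (o - 3)*(o + 3)*(o)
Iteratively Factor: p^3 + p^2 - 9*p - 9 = (p + 3)*(p^2 - 2*p - 3) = (p - 3)*(p + 3)*(p + 1)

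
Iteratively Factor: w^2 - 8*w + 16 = (w - 4)*(w - 4)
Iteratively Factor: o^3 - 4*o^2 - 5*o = (o)*(o^2 - 4*o - 5) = o*(o - 5)*(o + 1)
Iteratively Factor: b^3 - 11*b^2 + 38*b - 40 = (b - 5)*(b^2 - 6*b + 8) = (b - 5)*(b - 2)*(b - 4)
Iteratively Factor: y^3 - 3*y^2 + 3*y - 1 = (y - 1)*(y^2 - 2*y + 1) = (y - 1)^2*(y - 1)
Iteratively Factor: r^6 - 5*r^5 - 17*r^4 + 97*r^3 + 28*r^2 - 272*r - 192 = (r - 4)*(r^5 - r^4 - 21*r^3 + 13*r^2 + 80*r + 48) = (r - 4)*(r + 1)*(r^4 - 2*r^3 - 19*r^2 + 32*r + 48) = (r - 4)*(r + 1)*(r + 4)*(r^3 - 6*r^2 + 5*r + 12) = (r - 4)^2*(r + 1)*(r + 4)*(r^2 - 2*r - 3) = (r - 4)^2*(r - 3)*(r + 1)*(r + 4)*(r + 1)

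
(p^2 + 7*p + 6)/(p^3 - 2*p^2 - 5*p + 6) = (p^2 + 7*p + 6)/(p^3 - 2*p^2 - 5*p + 6)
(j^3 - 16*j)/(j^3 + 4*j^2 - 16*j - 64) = j/(j + 4)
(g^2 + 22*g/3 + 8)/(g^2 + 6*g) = (g + 4/3)/g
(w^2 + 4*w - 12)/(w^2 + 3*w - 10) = (w + 6)/(w + 5)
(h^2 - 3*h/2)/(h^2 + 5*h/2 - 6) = h/(h + 4)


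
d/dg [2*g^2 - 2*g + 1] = 4*g - 2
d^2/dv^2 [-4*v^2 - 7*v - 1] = -8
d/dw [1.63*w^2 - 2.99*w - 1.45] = 3.26*w - 2.99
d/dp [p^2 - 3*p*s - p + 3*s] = 2*p - 3*s - 1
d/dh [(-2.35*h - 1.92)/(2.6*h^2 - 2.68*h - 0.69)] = (6.11*h^2 + 9.984*h - 3.5241)/(6.76*h^4 - 13.936*h^3 + 3.5944*h^2 + 3.6984*h + 0.4761)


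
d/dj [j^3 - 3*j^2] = 3*j*(j - 2)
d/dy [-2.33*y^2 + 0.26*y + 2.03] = 0.26 - 4.66*y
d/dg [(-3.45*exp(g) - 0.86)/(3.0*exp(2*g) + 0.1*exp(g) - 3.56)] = (10.35*exp(2*g) + 5.16*exp(g) + 12.368)*exp(g)/(9.0*exp(4*g) + 0.6*exp(3*g) - 21.35*exp(2*g) - 0.712*exp(g) + 12.6736)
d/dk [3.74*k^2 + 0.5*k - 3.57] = 7.48*k + 0.5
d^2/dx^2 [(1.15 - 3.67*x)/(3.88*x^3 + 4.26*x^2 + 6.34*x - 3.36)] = (-331.497888*x^5 - 156.213456*x^4 + 351.484664*x^3 - 279.187752*x^2 - 38.873592*x - 30.988456)/(58.411072*x^9 + 192.395232*x^8 + 497.572752*x^7 + 554.315976*x^6 + 479.823528*x^5 - 165.147912*x^4 - 158.238296*x^3 - 260.89056*x^2 + 214.728192*x - 37.933056)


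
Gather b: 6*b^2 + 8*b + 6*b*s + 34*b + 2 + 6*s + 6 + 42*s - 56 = 6*b^2 + b*(6*s + 42) + 48*s - 48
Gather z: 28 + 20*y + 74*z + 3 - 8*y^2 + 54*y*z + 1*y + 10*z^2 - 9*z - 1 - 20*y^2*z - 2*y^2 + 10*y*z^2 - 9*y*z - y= -10*y^2 + 20*y + z^2*(10*y + 10) + z*(-20*y^2 + 45*y + 65) + 30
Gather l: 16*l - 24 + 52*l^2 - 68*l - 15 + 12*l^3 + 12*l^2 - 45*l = 12*l^3 + 64*l^2 - 97*l - 39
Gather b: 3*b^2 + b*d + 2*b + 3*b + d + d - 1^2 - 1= 3*b^2 + b*(d + 5) + 2*d - 2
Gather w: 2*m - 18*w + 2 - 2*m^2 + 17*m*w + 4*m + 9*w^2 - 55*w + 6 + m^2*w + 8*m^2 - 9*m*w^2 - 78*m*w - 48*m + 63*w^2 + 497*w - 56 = 6*m^2 - 42*m + w^2*(72 - 9*m) + w*(m^2 - 61*m + 424) - 48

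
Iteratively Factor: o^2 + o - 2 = (o - 1)*(o + 2)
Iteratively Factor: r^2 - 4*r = (r)*(r - 4)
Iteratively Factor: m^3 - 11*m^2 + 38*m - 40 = (m - 2)*(m^2 - 9*m + 20) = (m - 5)*(m - 2)*(m - 4)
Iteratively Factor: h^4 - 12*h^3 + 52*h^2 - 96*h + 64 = (h - 2)*(h^3 - 10*h^2 + 32*h - 32) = (h - 4)*(h - 2)*(h^2 - 6*h + 8) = (h - 4)*(h - 2)^2*(h - 4)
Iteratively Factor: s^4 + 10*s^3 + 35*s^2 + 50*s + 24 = (s + 4)*(s^3 + 6*s^2 + 11*s + 6) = (s + 2)*(s + 4)*(s^2 + 4*s + 3) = (s + 2)*(s + 3)*(s + 4)*(s + 1)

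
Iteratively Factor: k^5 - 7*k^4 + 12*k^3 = (k)*(k^4 - 7*k^3 + 12*k^2) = k^2*(k^3 - 7*k^2 + 12*k) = k^2*(k - 3)*(k^2 - 4*k) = k^3*(k - 3)*(k - 4)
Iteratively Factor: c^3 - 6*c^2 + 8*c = (c - 2)*(c^2 - 4*c) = c*(c - 2)*(c - 4)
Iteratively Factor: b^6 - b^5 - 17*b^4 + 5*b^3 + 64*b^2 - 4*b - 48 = (b + 3)*(b^5 - 4*b^4 - 5*b^3 + 20*b^2 + 4*b - 16) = (b + 2)*(b + 3)*(b^4 - 6*b^3 + 7*b^2 + 6*b - 8) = (b + 1)*(b + 2)*(b + 3)*(b^3 - 7*b^2 + 14*b - 8) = (b - 4)*(b + 1)*(b + 2)*(b + 3)*(b^2 - 3*b + 2) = (b - 4)*(b - 1)*(b + 1)*(b + 2)*(b + 3)*(b - 2)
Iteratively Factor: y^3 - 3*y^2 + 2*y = (y - 2)*(y^2 - y) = y*(y - 2)*(y - 1)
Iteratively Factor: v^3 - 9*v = (v + 3)*(v^2 - 3*v) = (v - 3)*(v + 3)*(v)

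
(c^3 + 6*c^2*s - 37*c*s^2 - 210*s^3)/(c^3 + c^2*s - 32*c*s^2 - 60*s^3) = (c + 7*s)/(c + 2*s)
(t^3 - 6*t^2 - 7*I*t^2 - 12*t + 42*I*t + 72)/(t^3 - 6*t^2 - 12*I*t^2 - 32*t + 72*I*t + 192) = (t - 3*I)/(t - 8*I)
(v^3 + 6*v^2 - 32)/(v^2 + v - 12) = (v^2 + 2*v - 8)/(v - 3)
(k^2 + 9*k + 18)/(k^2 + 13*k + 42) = (k + 3)/(k + 7)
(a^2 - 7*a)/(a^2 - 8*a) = (a - 7)/(a - 8)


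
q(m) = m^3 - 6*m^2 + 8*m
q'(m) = 3*m^2 - 12*m + 8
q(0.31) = 1.93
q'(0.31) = 4.57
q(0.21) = 1.42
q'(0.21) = 5.61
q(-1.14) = -18.40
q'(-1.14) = 25.58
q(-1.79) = -39.28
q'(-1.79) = 39.09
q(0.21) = 1.42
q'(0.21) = 5.61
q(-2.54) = -75.42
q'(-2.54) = 57.83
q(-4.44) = -241.33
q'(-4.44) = 120.42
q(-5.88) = -457.78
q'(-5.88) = 182.28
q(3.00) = -3.00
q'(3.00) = -1.00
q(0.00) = 0.00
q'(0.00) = 8.00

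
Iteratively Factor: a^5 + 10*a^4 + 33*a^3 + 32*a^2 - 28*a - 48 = (a - 1)*(a^4 + 11*a^3 + 44*a^2 + 76*a + 48) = (a - 1)*(a + 2)*(a^3 + 9*a^2 + 26*a + 24) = (a - 1)*(a + 2)*(a + 4)*(a^2 + 5*a + 6) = (a - 1)*(a + 2)*(a + 3)*(a + 4)*(a + 2)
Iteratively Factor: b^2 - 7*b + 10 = (b - 2)*(b - 5)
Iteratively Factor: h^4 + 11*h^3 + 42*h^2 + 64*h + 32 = (h + 1)*(h^3 + 10*h^2 + 32*h + 32) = (h + 1)*(h + 4)*(h^2 + 6*h + 8) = (h + 1)*(h + 4)^2*(h + 2)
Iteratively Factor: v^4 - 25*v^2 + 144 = (v + 3)*(v^3 - 3*v^2 - 16*v + 48) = (v - 4)*(v + 3)*(v^2 + v - 12) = (v - 4)*(v + 3)*(v + 4)*(v - 3)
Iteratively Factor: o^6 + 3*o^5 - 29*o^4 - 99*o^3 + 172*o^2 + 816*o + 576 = (o + 4)*(o^5 - o^4 - 25*o^3 + o^2 + 168*o + 144) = (o - 4)*(o + 4)*(o^4 + 3*o^3 - 13*o^2 - 51*o - 36) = (o - 4)*(o + 1)*(o + 4)*(o^3 + 2*o^2 - 15*o - 36) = (o - 4)*(o + 1)*(o + 3)*(o + 4)*(o^2 - o - 12) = (o - 4)^2*(o + 1)*(o + 3)*(o + 4)*(o + 3)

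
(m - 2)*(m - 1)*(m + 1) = m^3 - 2*m^2 - m + 2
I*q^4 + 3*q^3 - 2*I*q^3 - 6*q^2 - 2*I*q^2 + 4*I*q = q*(q - 2)*(q - 2*I)*(I*q + 1)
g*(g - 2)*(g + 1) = g^3 - g^2 - 2*g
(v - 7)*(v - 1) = v^2 - 8*v + 7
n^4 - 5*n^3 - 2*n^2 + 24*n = n*(n - 4)*(n - 3)*(n + 2)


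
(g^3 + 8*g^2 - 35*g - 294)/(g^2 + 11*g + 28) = (g^2 + g - 42)/(g + 4)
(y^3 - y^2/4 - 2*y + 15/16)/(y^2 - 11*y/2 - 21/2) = (8*y^2 - 14*y + 5)/(8*(y - 7))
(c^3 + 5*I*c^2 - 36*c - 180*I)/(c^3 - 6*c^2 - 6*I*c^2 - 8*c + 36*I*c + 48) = (c^2 + c*(6 + 5*I) + 30*I)/(c^2 - 6*I*c - 8)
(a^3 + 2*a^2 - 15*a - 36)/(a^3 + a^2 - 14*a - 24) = (a + 3)/(a + 2)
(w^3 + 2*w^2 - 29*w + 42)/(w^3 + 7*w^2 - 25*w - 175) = (w^2 - 5*w + 6)/(w^2 - 25)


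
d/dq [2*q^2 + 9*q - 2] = 4*q + 9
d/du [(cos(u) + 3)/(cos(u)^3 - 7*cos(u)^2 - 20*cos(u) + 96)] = (-81*cos(u)/2 + cos(2*u) + cos(3*u)/2 - 155)*sin(u)/(cos(u)^3 - 7*cos(u)^2 - 20*cos(u) + 96)^2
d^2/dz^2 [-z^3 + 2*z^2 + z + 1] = 4 - 6*z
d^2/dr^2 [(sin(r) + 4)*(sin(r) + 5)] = -9*sin(r) + 2*cos(2*r)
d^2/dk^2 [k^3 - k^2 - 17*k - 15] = 6*k - 2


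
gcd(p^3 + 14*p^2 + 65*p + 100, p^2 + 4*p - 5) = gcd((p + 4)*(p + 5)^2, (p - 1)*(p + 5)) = p + 5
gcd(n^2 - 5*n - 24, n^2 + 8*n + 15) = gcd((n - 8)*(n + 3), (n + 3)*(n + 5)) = n + 3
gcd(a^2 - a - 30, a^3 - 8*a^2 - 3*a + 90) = a - 6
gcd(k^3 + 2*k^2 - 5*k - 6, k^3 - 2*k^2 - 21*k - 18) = k^2 + 4*k + 3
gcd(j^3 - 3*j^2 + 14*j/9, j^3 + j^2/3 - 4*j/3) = j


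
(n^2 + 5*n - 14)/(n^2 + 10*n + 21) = (n - 2)/(n + 3)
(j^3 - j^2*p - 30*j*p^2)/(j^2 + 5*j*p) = j - 6*p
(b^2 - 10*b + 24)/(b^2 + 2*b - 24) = (b - 6)/(b + 6)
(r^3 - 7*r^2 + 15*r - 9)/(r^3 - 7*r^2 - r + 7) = (r^2 - 6*r + 9)/(r^2 - 6*r - 7)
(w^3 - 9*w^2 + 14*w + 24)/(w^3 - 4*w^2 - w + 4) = (w - 6)/(w - 1)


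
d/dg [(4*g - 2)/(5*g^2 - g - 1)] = 2*(-10*g^2 + 10*g - 3)/(25*g^4 - 10*g^3 - 9*g^2 + 2*g + 1)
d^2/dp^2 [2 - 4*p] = 0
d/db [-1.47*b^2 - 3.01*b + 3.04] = -2.94*b - 3.01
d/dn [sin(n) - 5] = cos(n)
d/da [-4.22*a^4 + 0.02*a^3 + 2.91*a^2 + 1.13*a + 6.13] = -16.88*a^3 + 0.06*a^2 + 5.82*a + 1.13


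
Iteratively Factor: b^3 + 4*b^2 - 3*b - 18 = (b + 3)*(b^2 + b - 6) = (b + 3)^2*(b - 2)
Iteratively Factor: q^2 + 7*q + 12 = (q + 3)*(q + 4)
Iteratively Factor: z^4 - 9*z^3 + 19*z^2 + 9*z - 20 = (z - 1)*(z^3 - 8*z^2 + 11*z + 20) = (z - 4)*(z - 1)*(z^2 - 4*z - 5) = (z - 5)*(z - 4)*(z - 1)*(z + 1)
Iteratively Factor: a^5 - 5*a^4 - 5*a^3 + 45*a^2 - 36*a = (a - 1)*(a^4 - 4*a^3 - 9*a^2 + 36*a) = (a - 3)*(a - 1)*(a^3 - a^2 - 12*a) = (a - 4)*(a - 3)*(a - 1)*(a^2 + 3*a) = (a - 4)*(a - 3)*(a - 1)*(a + 3)*(a)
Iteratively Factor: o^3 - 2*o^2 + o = (o - 1)*(o^2 - o) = (o - 1)^2*(o)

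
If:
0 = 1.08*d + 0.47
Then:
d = -0.44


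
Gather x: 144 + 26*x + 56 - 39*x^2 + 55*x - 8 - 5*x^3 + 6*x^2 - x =-5*x^3 - 33*x^2 + 80*x + 192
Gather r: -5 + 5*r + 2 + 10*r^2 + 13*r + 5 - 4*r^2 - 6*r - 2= 6*r^2 + 12*r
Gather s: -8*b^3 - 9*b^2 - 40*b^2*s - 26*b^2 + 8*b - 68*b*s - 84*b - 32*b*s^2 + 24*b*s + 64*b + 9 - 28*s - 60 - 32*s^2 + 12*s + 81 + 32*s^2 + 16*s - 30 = -8*b^3 - 35*b^2 - 32*b*s^2 - 12*b + s*(-40*b^2 - 44*b)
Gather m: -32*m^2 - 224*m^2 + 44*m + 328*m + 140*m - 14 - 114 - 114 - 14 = -256*m^2 + 512*m - 256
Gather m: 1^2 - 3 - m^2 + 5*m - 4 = -m^2 + 5*m - 6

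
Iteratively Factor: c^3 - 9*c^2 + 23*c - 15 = (c - 5)*(c^2 - 4*c + 3) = (c - 5)*(c - 3)*(c - 1)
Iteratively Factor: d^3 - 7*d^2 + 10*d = (d)*(d^2 - 7*d + 10) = d*(d - 2)*(d - 5)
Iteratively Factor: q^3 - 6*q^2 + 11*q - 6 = (q - 3)*(q^2 - 3*q + 2) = (q - 3)*(q - 1)*(q - 2)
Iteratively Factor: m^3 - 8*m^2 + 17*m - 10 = (m - 1)*(m^2 - 7*m + 10) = (m - 2)*(m - 1)*(m - 5)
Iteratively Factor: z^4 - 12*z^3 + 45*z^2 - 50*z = (z - 5)*(z^3 - 7*z^2 + 10*z) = (z - 5)^2*(z^2 - 2*z) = (z - 5)^2*(z - 2)*(z)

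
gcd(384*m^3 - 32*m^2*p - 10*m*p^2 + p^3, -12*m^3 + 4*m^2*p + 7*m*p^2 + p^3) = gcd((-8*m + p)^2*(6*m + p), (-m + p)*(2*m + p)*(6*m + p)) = 6*m + p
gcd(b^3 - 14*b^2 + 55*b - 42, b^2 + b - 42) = b - 6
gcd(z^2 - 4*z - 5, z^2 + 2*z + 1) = z + 1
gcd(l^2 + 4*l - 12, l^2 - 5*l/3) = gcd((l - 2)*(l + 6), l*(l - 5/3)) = 1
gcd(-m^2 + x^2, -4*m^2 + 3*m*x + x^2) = -m + x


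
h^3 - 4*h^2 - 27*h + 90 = (h - 6)*(h - 3)*(h + 5)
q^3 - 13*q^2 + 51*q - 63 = (q - 7)*(q - 3)^2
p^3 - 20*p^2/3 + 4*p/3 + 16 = (p - 6)*(p - 2)*(p + 4/3)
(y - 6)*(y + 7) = y^2 + y - 42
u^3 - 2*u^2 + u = u*(u - 1)^2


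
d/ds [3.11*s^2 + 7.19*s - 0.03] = 6.22*s + 7.19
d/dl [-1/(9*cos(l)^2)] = -2*sin(l)/(9*cos(l)^3)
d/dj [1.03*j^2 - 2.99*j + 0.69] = 2.06*j - 2.99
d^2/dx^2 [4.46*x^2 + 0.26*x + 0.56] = 8.92000000000000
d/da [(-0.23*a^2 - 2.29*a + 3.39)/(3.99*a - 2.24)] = (-0.9177*a^2 + 1.0304*a - 8.3965)/(15.9201*a^2 - 17.8752*a + 5.0176)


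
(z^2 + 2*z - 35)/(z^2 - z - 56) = (z - 5)/(z - 8)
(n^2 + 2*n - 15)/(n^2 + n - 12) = (n + 5)/(n + 4)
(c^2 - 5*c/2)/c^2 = (c - 5/2)/c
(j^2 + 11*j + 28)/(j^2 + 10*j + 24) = (j + 7)/(j + 6)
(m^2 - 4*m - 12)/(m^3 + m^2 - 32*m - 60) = 1/(m + 5)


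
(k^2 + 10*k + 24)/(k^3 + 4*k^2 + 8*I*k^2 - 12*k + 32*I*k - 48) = (k + 6)/(k^2 + 8*I*k - 12)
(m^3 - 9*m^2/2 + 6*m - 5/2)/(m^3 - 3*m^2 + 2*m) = (2*m^2 - 7*m + 5)/(2*m*(m - 2))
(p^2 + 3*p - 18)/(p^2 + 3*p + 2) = (p^2 + 3*p - 18)/(p^2 + 3*p + 2)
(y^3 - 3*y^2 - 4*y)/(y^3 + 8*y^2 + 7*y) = (y - 4)/(y + 7)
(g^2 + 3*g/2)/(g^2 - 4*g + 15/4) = 2*g*(2*g + 3)/(4*g^2 - 16*g + 15)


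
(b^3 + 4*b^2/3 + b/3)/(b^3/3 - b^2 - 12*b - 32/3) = b*(3*b + 1)/(b^2 - 4*b - 32)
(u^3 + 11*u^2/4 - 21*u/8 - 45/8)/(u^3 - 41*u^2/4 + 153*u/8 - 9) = (4*u^2 + 17*u + 15)/(4*u^2 - 35*u + 24)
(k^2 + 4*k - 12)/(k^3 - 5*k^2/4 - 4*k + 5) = 4*(k + 6)/(4*k^2 + 3*k - 10)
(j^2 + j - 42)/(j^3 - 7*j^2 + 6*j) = (j + 7)/(j*(j - 1))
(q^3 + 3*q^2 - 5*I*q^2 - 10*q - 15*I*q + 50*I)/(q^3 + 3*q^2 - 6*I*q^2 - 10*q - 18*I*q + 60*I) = (q - 5*I)/(q - 6*I)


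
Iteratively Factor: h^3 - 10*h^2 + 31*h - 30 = (h - 5)*(h^2 - 5*h + 6) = (h - 5)*(h - 3)*(h - 2)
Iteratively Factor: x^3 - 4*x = (x + 2)*(x^2 - 2*x) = x*(x + 2)*(x - 2)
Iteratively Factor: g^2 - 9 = (g - 3)*(g + 3)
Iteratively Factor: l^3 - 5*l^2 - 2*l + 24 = (l + 2)*(l^2 - 7*l + 12) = (l - 4)*(l + 2)*(l - 3)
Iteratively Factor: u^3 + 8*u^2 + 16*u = (u)*(u^2 + 8*u + 16) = u*(u + 4)*(u + 4)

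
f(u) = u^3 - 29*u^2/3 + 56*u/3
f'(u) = 3*u^2 - 58*u/3 + 56/3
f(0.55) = 7.51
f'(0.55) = 8.94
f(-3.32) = -205.12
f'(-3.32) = 115.92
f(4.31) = -19.05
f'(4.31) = -8.93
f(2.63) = 0.42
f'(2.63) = -11.43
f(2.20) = 4.93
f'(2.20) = -9.35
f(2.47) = 2.20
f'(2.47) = -10.78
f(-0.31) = -6.75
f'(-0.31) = 24.95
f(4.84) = -22.72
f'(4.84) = -4.63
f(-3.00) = -170.00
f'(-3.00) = 103.67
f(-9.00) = -1680.00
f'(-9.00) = 435.67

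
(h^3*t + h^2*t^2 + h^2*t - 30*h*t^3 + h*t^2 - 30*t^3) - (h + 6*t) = h^3*t + h^2*t^2 + h^2*t - 30*h*t^3 + h*t^2 - h - 30*t^3 - 6*t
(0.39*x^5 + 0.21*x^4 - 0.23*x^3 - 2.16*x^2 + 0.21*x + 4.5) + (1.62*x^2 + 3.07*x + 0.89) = 0.39*x^5 + 0.21*x^4 - 0.23*x^3 - 0.54*x^2 + 3.28*x + 5.39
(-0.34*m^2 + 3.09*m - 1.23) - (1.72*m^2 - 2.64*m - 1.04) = -2.06*m^2 + 5.73*m - 0.19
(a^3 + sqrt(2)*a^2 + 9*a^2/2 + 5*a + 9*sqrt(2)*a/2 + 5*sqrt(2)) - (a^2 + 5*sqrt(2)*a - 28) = a^3 + sqrt(2)*a^2 + 7*a^2/2 - sqrt(2)*a/2 + 5*a + 5*sqrt(2) + 28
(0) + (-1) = -1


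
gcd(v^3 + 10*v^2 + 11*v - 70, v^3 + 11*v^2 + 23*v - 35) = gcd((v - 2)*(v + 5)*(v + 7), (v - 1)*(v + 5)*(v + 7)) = v^2 + 12*v + 35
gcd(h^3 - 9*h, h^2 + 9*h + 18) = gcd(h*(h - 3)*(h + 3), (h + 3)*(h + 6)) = h + 3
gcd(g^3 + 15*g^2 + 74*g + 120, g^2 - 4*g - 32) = g + 4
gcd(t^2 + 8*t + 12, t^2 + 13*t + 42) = t + 6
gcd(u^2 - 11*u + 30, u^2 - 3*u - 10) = u - 5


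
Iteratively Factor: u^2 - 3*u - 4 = (u - 4)*(u + 1)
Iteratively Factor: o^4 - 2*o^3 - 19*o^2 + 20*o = (o - 1)*(o^3 - o^2 - 20*o) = (o - 1)*(o + 4)*(o^2 - 5*o) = o*(o - 1)*(o + 4)*(o - 5)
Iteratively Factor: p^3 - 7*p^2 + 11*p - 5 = (p - 5)*(p^2 - 2*p + 1) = (p - 5)*(p - 1)*(p - 1)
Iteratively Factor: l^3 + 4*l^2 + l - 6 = (l - 1)*(l^2 + 5*l + 6) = (l - 1)*(l + 3)*(l + 2)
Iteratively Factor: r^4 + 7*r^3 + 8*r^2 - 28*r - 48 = (r + 4)*(r^3 + 3*r^2 - 4*r - 12) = (r + 3)*(r + 4)*(r^2 - 4) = (r - 2)*(r + 3)*(r + 4)*(r + 2)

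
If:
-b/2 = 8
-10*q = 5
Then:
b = -16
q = -1/2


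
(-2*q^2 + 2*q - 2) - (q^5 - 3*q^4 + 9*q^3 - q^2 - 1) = -q^5 + 3*q^4 - 9*q^3 - q^2 + 2*q - 1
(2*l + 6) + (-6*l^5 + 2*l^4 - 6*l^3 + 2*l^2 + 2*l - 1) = -6*l^5 + 2*l^4 - 6*l^3 + 2*l^2 + 4*l + 5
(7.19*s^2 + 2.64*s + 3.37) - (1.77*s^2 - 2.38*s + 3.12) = 5.42*s^2 + 5.02*s + 0.25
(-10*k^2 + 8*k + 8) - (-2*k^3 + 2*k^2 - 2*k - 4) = 2*k^3 - 12*k^2 + 10*k + 12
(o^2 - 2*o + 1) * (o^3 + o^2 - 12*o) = o^5 - o^4 - 13*o^3 + 25*o^2 - 12*o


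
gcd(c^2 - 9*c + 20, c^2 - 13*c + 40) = c - 5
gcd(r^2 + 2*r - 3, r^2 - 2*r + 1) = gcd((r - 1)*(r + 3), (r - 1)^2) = r - 1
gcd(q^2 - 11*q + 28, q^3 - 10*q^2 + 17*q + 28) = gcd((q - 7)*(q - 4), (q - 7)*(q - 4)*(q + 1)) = q^2 - 11*q + 28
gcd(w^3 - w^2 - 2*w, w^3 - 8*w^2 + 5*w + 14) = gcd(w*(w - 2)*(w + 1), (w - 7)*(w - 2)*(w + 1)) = w^2 - w - 2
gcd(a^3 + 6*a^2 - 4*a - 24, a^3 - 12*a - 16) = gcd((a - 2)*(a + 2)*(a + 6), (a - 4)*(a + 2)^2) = a + 2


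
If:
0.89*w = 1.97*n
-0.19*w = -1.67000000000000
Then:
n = 3.97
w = 8.79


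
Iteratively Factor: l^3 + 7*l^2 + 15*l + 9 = (l + 3)*(l^2 + 4*l + 3) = (l + 1)*(l + 3)*(l + 3)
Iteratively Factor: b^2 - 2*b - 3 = (b + 1)*(b - 3)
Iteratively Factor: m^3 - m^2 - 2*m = (m)*(m^2 - m - 2) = m*(m - 2)*(m + 1)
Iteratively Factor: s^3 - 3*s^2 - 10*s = (s - 5)*(s^2 + 2*s) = (s - 5)*(s + 2)*(s)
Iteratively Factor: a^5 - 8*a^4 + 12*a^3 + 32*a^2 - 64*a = (a)*(a^4 - 8*a^3 + 12*a^2 + 32*a - 64) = a*(a - 4)*(a^3 - 4*a^2 - 4*a + 16) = a*(a - 4)^2*(a^2 - 4) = a*(a - 4)^2*(a + 2)*(a - 2)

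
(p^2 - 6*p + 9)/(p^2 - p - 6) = (p - 3)/(p + 2)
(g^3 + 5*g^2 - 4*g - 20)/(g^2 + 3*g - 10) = g + 2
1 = 1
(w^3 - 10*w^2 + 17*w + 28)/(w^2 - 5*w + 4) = (w^2 - 6*w - 7)/(w - 1)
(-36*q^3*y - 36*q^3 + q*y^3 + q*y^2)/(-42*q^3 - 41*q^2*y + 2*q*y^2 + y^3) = q*(6*q*y + 6*q + y^2 + y)/(7*q^2 + 8*q*y + y^2)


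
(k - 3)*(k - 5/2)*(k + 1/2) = k^3 - 5*k^2 + 19*k/4 + 15/4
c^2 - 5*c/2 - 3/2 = (c - 3)*(c + 1/2)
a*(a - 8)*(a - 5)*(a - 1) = a^4 - 14*a^3 + 53*a^2 - 40*a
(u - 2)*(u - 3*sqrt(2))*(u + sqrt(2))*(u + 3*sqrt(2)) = u^4 - 2*u^3 + sqrt(2)*u^3 - 18*u^2 - 2*sqrt(2)*u^2 - 18*sqrt(2)*u + 36*u + 36*sqrt(2)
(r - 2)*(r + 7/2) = r^2 + 3*r/2 - 7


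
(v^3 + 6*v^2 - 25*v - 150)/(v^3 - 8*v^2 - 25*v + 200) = (v + 6)/(v - 8)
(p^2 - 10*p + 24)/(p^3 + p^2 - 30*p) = (p^2 - 10*p + 24)/(p*(p^2 + p - 30))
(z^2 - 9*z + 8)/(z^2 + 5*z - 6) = (z - 8)/(z + 6)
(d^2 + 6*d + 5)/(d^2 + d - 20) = (d + 1)/(d - 4)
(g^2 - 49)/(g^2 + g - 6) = (g^2 - 49)/(g^2 + g - 6)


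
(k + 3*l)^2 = k^2 + 6*k*l + 9*l^2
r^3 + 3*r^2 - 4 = (r - 1)*(r + 2)^2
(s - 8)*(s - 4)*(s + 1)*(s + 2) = s^4 - 9*s^3 - 2*s^2 + 72*s + 64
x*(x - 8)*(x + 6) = x^3 - 2*x^2 - 48*x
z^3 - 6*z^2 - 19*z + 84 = (z - 7)*(z - 3)*(z + 4)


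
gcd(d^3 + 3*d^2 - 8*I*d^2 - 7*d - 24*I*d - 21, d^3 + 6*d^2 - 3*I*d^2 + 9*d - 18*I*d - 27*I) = d + 3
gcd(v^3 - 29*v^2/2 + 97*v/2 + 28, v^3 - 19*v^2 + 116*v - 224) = v^2 - 15*v + 56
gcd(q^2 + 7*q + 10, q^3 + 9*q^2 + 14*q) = q + 2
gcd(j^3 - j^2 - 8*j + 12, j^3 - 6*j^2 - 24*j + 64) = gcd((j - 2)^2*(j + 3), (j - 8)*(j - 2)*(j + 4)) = j - 2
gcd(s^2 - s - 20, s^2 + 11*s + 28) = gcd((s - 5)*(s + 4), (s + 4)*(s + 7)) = s + 4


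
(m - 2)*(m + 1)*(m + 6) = m^3 + 5*m^2 - 8*m - 12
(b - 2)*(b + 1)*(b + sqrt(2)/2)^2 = b^4 - b^3 + sqrt(2)*b^3 - 3*b^2/2 - sqrt(2)*b^2 - 2*sqrt(2)*b - b/2 - 1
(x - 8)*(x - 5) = x^2 - 13*x + 40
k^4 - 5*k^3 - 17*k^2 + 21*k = k*(k - 7)*(k - 1)*(k + 3)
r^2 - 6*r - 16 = (r - 8)*(r + 2)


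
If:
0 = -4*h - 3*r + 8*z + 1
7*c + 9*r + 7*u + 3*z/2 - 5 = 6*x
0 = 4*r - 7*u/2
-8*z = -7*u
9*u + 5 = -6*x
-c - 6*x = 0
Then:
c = 2015/1411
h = -1039/5644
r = -490/1411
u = -560/1411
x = -2015/8466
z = -490/1411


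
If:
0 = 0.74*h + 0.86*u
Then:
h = -1.16216216216216*u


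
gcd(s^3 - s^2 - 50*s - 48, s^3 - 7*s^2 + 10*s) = 1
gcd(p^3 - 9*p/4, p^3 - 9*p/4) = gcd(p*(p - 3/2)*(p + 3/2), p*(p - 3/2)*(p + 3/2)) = p^3 - 9*p/4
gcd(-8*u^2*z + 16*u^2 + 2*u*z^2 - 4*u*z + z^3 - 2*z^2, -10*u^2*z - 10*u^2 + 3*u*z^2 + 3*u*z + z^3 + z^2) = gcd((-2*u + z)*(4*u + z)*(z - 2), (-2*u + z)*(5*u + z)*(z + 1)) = -2*u + z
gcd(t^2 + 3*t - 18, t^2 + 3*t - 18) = t^2 + 3*t - 18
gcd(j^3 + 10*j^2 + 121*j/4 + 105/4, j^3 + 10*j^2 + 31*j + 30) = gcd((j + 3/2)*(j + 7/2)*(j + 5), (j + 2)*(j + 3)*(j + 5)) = j + 5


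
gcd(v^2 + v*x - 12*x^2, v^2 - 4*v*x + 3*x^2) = -v + 3*x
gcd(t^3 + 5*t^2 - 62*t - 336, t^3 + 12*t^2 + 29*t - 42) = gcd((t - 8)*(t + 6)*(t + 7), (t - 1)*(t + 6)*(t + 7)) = t^2 + 13*t + 42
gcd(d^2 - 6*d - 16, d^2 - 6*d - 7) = 1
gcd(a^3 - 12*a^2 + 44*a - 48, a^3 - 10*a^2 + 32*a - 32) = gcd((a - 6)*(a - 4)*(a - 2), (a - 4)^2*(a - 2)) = a^2 - 6*a + 8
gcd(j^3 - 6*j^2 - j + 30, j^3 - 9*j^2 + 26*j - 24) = j - 3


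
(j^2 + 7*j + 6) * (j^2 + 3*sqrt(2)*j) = j^4 + 3*sqrt(2)*j^3 + 7*j^3 + 6*j^2 + 21*sqrt(2)*j^2 + 18*sqrt(2)*j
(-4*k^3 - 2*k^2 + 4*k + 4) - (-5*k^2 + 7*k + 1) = -4*k^3 + 3*k^2 - 3*k + 3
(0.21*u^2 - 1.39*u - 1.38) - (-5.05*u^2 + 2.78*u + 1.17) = 5.26*u^2 - 4.17*u - 2.55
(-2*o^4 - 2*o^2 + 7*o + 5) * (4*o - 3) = -8*o^5 + 6*o^4 - 8*o^3 + 34*o^2 - o - 15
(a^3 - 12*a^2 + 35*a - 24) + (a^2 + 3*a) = a^3 - 11*a^2 + 38*a - 24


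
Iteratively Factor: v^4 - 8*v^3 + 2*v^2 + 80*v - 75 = (v + 3)*(v^3 - 11*v^2 + 35*v - 25) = (v - 5)*(v + 3)*(v^2 - 6*v + 5) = (v - 5)*(v - 1)*(v + 3)*(v - 5)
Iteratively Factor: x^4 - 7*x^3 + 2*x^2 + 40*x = (x + 2)*(x^3 - 9*x^2 + 20*x) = (x - 4)*(x + 2)*(x^2 - 5*x) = (x - 5)*(x - 4)*(x + 2)*(x)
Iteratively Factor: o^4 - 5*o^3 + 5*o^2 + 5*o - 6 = (o - 2)*(o^3 - 3*o^2 - o + 3) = (o - 2)*(o + 1)*(o^2 - 4*o + 3) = (o - 2)*(o - 1)*(o + 1)*(o - 3)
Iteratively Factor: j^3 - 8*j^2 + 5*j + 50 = (j + 2)*(j^2 - 10*j + 25) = (j - 5)*(j + 2)*(j - 5)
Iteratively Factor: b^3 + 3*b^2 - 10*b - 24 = (b - 3)*(b^2 + 6*b + 8) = (b - 3)*(b + 4)*(b + 2)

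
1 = 1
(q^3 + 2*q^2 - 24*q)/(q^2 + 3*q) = (q^2 + 2*q - 24)/(q + 3)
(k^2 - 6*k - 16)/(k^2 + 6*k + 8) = (k - 8)/(k + 4)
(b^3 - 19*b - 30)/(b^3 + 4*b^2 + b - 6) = (b - 5)/(b - 1)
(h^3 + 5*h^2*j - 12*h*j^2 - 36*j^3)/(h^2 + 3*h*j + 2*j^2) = (h^2 + 3*h*j - 18*j^2)/(h + j)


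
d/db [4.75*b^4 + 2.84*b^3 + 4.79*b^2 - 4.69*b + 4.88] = 19.0*b^3 + 8.52*b^2 + 9.58*b - 4.69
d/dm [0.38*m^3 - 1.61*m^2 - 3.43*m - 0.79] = 1.14*m^2 - 3.22*m - 3.43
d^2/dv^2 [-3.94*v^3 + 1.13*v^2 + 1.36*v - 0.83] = 2.26 - 23.64*v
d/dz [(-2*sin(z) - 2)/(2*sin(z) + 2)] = 0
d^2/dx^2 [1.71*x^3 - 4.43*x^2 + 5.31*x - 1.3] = 10.26*x - 8.86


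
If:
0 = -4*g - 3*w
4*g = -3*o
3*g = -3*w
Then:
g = 0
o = 0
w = 0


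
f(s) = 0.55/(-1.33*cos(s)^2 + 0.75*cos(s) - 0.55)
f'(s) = 0.55*(-2.66*sin(s)*cos(s) + 0.75*sin(s))/(-1.33*cos(s)^2 + 0.75*cos(s) - 0.55)^2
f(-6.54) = -0.51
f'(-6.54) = 0.22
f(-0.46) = -0.58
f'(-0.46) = 0.45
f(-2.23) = -0.36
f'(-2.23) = -0.45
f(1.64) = -0.90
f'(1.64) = 1.39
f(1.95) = -0.54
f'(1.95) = 0.87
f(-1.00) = -1.03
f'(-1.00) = 1.12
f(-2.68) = -0.24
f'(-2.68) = -0.15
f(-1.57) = -1.00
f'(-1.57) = -1.36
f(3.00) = -0.21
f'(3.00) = 0.04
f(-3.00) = -0.21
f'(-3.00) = -0.04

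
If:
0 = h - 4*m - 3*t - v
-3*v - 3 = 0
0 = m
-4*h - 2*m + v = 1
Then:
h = -1/2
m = 0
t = 1/6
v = -1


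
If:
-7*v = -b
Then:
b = 7*v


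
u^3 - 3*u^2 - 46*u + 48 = (u - 8)*(u - 1)*(u + 6)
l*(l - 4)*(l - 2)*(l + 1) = l^4 - 5*l^3 + 2*l^2 + 8*l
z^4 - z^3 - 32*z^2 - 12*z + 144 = (z - 6)*(z - 2)*(z + 3)*(z + 4)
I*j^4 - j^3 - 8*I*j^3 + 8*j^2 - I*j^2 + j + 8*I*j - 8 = (j - 8)*(j - 1)*(j + I)*(I*j + I)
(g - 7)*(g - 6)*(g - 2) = g^3 - 15*g^2 + 68*g - 84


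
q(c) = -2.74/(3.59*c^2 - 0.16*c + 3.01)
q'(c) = -2.74*(0.16 - 7.18*c)/(3.59*c^2 - 0.16*c + 3.01)^2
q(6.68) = -0.02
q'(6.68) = 0.00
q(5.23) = -0.03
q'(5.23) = 0.01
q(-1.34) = -0.28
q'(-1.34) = -0.29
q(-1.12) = -0.36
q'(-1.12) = -0.38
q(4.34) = -0.04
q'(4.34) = 0.02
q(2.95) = -0.08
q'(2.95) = 0.05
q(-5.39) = -0.03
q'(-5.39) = -0.01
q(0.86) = -0.50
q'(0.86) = 0.54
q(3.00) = -0.08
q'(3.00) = 0.05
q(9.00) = -0.01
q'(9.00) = 0.00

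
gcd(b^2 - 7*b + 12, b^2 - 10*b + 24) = b - 4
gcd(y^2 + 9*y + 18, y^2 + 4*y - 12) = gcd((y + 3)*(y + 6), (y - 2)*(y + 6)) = y + 6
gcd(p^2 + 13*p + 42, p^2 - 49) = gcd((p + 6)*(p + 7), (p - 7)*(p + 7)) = p + 7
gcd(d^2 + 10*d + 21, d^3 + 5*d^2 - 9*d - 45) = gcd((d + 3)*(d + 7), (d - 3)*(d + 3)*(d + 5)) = d + 3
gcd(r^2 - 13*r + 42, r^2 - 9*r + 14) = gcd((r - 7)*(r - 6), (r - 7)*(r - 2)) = r - 7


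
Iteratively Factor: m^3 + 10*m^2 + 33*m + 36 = (m + 4)*(m^2 + 6*m + 9) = (m + 3)*(m + 4)*(m + 3)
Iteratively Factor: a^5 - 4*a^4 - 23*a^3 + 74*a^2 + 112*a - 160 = (a - 5)*(a^4 + a^3 - 18*a^2 - 16*a + 32) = (a - 5)*(a + 2)*(a^3 - a^2 - 16*a + 16) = (a - 5)*(a - 1)*(a + 2)*(a^2 - 16) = (a - 5)*(a - 1)*(a + 2)*(a + 4)*(a - 4)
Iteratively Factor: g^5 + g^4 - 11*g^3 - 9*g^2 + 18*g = (g - 3)*(g^4 + 4*g^3 + g^2 - 6*g) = (g - 3)*(g - 1)*(g^3 + 5*g^2 + 6*g) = (g - 3)*(g - 1)*(g + 3)*(g^2 + 2*g) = g*(g - 3)*(g - 1)*(g + 3)*(g + 2)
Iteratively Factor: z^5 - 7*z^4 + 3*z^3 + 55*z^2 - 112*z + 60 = (z - 1)*(z^4 - 6*z^3 - 3*z^2 + 52*z - 60) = (z - 5)*(z - 1)*(z^3 - z^2 - 8*z + 12) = (z - 5)*(z - 2)*(z - 1)*(z^2 + z - 6) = (z - 5)*(z - 2)*(z - 1)*(z + 3)*(z - 2)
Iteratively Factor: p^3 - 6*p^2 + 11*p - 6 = (p - 2)*(p^2 - 4*p + 3) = (p - 3)*(p - 2)*(p - 1)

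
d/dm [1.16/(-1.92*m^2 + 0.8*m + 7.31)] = (4.4544*m - 0.928)/(-1.92*m^2 + 0.8*m + 7.31)^2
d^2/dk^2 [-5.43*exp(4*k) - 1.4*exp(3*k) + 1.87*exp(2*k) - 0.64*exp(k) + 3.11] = (-86.88*exp(3*k) - 12.6*exp(2*k) + 7.48*exp(k) - 0.64)*exp(k)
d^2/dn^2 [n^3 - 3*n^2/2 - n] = 6*n - 3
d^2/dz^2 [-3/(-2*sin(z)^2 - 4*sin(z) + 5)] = 12*(-4*sin(z)^4 - 6*sin(z)^3 - 8*sin(z)^2 + 7*sin(z) + 13)/(4*sin(z) - cos(2*z) - 4)^3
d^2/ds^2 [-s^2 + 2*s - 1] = -2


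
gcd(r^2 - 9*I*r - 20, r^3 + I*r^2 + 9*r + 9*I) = 1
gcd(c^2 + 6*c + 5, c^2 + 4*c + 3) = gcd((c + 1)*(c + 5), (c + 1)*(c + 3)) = c + 1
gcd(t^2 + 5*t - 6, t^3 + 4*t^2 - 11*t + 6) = t^2 + 5*t - 6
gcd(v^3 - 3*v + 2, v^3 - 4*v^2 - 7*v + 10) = v^2 + v - 2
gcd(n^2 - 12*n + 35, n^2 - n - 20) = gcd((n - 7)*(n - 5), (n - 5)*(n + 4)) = n - 5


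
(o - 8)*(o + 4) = o^2 - 4*o - 32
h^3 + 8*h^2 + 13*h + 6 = (h + 1)^2*(h + 6)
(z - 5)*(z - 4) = z^2 - 9*z + 20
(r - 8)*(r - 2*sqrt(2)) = r^2 - 8*r - 2*sqrt(2)*r + 16*sqrt(2)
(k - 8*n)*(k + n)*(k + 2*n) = k^3 - 5*k^2*n - 22*k*n^2 - 16*n^3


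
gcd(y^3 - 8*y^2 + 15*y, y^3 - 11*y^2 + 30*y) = y^2 - 5*y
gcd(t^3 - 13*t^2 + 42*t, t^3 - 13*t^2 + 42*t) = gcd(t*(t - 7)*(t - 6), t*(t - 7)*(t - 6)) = t^3 - 13*t^2 + 42*t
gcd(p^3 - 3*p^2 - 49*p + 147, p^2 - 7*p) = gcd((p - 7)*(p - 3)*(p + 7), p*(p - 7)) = p - 7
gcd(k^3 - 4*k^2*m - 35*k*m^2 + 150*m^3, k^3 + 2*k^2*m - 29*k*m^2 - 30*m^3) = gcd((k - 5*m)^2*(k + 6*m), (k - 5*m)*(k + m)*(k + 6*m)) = k^2 + k*m - 30*m^2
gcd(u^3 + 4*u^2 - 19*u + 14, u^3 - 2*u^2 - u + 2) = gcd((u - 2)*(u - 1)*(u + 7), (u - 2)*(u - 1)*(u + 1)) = u^2 - 3*u + 2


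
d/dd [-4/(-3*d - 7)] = -12/(3*d + 7)^2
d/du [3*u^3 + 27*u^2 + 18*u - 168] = 9*u^2 + 54*u + 18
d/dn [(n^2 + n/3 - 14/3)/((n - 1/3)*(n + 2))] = 4*(3*n^2 + 18*n + 17)/(9*n^4 + 30*n^3 + 13*n^2 - 20*n + 4)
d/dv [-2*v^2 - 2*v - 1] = -4*v - 2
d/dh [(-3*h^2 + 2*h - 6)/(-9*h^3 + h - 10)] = (2*(3*h - 1)*(9*h^3 - h + 10) - (27*h^2 - 1)*(3*h^2 - 2*h + 6))/(9*h^3 - h + 10)^2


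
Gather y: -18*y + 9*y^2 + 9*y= 9*y^2 - 9*y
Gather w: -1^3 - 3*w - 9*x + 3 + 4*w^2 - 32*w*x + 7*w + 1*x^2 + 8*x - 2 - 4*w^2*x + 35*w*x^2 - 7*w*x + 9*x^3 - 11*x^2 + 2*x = w^2*(4 - 4*x) + w*(35*x^2 - 39*x + 4) + 9*x^3 - 10*x^2 + x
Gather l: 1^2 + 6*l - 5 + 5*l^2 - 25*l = 5*l^2 - 19*l - 4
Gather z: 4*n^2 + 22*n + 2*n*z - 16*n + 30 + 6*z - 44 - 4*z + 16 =4*n^2 + 6*n + z*(2*n + 2) + 2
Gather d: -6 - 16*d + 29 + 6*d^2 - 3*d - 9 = 6*d^2 - 19*d + 14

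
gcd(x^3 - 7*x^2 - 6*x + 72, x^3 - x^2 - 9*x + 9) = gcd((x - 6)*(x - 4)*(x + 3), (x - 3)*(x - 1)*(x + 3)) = x + 3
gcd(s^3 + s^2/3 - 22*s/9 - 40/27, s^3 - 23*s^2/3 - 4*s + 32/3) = s + 4/3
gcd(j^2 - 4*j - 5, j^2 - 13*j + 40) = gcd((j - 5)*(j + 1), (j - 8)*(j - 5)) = j - 5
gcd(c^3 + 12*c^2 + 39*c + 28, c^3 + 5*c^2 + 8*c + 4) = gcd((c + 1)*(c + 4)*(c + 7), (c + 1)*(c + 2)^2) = c + 1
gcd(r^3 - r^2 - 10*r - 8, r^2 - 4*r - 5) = r + 1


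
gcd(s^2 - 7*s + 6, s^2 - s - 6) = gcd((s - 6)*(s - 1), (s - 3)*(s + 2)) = 1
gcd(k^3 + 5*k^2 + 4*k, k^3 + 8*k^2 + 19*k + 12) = k^2 + 5*k + 4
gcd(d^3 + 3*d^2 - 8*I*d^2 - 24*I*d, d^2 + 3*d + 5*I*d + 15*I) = d + 3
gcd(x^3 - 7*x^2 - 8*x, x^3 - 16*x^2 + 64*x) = x^2 - 8*x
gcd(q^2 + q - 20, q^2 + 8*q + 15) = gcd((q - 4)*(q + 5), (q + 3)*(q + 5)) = q + 5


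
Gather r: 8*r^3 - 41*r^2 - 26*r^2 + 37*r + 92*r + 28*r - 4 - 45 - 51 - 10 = 8*r^3 - 67*r^2 + 157*r - 110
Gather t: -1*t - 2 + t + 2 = 0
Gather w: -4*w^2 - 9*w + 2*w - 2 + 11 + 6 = -4*w^2 - 7*w + 15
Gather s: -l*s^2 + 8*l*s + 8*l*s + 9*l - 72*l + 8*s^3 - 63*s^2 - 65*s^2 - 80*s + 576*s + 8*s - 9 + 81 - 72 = -63*l + 8*s^3 + s^2*(-l - 128) + s*(16*l + 504)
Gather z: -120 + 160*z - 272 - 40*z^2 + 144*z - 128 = -40*z^2 + 304*z - 520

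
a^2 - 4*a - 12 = (a - 6)*(a + 2)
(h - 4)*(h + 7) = h^2 + 3*h - 28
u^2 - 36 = (u - 6)*(u + 6)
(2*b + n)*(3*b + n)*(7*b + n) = 42*b^3 + 41*b^2*n + 12*b*n^2 + n^3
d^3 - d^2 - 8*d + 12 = (d - 2)^2*(d + 3)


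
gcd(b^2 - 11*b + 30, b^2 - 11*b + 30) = b^2 - 11*b + 30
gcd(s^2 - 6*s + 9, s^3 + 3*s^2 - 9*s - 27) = s - 3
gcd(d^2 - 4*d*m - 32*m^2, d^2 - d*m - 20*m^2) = d + 4*m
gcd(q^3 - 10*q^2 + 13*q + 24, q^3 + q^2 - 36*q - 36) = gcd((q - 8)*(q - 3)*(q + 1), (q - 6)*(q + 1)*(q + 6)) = q + 1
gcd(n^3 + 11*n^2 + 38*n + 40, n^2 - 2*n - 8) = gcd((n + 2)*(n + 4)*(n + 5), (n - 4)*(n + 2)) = n + 2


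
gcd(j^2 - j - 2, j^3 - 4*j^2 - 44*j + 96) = j - 2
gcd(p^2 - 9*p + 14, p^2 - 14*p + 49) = p - 7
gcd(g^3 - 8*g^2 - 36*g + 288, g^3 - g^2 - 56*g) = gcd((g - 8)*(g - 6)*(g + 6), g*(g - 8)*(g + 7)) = g - 8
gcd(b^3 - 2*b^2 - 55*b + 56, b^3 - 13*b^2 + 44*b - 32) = b^2 - 9*b + 8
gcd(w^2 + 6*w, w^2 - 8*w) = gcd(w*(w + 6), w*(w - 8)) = w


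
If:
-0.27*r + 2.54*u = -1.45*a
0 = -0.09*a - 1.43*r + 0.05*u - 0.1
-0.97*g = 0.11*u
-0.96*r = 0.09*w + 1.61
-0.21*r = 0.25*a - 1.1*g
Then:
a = 0.10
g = 0.01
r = -0.08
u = -0.06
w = -17.05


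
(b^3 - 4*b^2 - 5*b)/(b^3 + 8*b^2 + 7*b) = (b - 5)/(b + 7)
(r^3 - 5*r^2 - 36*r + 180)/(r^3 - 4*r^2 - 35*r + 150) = (r - 6)/(r - 5)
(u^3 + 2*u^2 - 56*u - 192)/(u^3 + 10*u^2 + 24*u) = (u - 8)/u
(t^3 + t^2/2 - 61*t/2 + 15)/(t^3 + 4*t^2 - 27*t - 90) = (t - 1/2)/(t + 3)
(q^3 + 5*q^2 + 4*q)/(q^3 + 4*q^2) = (q + 1)/q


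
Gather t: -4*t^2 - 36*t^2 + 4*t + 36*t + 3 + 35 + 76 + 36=-40*t^2 + 40*t + 150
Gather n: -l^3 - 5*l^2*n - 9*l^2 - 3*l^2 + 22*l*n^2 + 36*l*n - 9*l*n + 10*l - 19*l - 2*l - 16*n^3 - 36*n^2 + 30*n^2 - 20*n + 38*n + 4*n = -l^3 - 12*l^2 - 11*l - 16*n^3 + n^2*(22*l - 6) + n*(-5*l^2 + 27*l + 22)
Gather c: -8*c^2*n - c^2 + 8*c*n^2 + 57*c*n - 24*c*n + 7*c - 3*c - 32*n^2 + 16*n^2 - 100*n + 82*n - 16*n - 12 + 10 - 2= c^2*(-8*n - 1) + c*(8*n^2 + 33*n + 4) - 16*n^2 - 34*n - 4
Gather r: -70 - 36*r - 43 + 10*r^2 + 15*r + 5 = 10*r^2 - 21*r - 108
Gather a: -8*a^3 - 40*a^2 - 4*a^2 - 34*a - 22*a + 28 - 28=-8*a^3 - 44*a^2 - 56*a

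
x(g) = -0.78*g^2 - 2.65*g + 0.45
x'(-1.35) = -0.54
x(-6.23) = -13.31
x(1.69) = -6.26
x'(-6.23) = 7.07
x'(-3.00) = 2.03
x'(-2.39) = 1.08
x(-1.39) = 2.63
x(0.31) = -0.45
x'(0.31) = -3.13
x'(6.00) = -12.01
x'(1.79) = -5.44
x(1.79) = -6.79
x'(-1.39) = -0.48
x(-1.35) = 2.61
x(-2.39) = 2.33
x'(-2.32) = 0.97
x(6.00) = -43.53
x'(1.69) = -5.29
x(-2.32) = 2.40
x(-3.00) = 1.38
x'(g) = -1.56*g - 2.65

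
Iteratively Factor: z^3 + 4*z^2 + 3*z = (z)*(z^2 + 4*z + 3) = z*(z + 1)*(z + 3)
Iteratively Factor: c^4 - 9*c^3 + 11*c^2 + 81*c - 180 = (c - 5)*(c^3 - 4*c^2 - 9*c + 36) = (c - 5)*(c - 3)*(c^2 - c - 12) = (c - 5)*(c - 4)*(c - 3)*(c + 3)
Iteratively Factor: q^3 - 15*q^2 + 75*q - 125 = (q - 5)*(q^2 - 10*q + 25) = (q - 5)^2*(q - 5)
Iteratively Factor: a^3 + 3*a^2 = (a + 3)*(a^2) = a*(a + 3)*(a)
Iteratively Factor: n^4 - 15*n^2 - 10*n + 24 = (n - 1)*(n^3 + n^2 - 14*n - 24) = (n - 1)*(n + 3)*(n^2 - 2*n - 8) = (n - 4)*(n - 1)*(n + 3)*(n + 2)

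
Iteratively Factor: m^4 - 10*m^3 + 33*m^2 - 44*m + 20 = (m - 1)*(m^3 - 9*m^2 + 24*m - 20) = (m - 2)*(m - 1)*(m^2 - 7*m + 10) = (m - 5)*(m - 2)*(m - 1)*(m - 2)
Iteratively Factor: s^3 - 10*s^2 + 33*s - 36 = (s - 4)*(s^2 - 6*s + 9) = (s - 4)*(s - 3)*(s - 3)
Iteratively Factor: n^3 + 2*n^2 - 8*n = (n)*(n^2 + 2*n - 8) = n*(n + 4)*(n - 2)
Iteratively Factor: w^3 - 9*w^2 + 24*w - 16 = (w - 1)*(w^2 - 8*w + 16) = (w - 4)*(w - 1)*(w - 4)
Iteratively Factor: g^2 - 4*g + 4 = (g - 2)*(g - 2)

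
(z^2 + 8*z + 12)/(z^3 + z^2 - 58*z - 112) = (z + 6)/(z^2 - z - 56)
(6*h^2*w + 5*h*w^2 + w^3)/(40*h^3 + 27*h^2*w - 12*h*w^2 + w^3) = w*(6*h^2 + 5*h*w + w^2)/(40*h^3 + 27*h^2*w - 12*h*w^2 + w^3)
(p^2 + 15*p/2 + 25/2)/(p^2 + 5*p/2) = (p + 5)/p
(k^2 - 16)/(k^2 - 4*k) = (k + 4)/k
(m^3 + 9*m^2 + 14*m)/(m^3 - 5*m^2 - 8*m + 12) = m*(m + 7)/(m^2 - 7*m + 6)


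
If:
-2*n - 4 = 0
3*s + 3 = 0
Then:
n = -2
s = -1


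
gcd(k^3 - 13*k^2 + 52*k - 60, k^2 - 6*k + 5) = k - 5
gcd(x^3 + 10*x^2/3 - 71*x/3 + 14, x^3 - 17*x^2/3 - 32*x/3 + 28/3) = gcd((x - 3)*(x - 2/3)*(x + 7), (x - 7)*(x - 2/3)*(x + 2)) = x - 2/3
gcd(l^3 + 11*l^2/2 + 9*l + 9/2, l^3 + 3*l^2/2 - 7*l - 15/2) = l^2 + 4*l + 3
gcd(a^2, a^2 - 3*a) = a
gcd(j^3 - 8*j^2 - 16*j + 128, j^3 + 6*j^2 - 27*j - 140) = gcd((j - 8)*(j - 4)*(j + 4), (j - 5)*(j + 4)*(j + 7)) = j + 4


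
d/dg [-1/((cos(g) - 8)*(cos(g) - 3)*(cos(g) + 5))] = (3*sin(g)^2 + 12*cos(g) + 28)*sin(g)/((cos(g) - 8)^2*(cos(g) - 3)^2*(cos(g) + 5)^2)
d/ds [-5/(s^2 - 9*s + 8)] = 5*(2*s - 9)/(s^2 - 9*s + 8)^2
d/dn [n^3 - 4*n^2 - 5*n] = 3*n^2 - 8*n - 5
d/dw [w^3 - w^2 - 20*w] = 3*w^2 - 2*w - 20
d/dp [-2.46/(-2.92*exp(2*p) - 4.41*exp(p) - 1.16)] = (-14.3664*exp(p) - 10.8486)*exp(p)/(2.92*exp(2*p) + 4.41*exp(p) + 1.16)^2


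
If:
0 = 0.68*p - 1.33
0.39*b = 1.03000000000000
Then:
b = 2.64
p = 1.96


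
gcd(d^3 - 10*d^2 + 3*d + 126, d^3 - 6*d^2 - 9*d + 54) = d^2 - 3*d - 18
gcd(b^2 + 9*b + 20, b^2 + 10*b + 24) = b + 4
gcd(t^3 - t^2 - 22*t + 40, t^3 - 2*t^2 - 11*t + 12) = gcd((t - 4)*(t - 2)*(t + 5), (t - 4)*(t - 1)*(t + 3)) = t - 4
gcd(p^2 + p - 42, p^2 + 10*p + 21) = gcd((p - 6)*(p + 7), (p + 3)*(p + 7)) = p + 7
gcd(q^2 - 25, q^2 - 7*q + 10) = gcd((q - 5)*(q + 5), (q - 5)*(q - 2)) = q - 5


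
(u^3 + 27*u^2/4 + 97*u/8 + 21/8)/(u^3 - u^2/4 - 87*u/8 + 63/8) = (4*u^2 + 13*u + 3)/(4*u^2 - 15*u + 9)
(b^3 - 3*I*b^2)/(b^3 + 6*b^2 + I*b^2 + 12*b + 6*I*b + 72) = b^2/(b^2 + b*(6 + 4*I) + 24*I)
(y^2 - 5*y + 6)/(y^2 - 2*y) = (y - 3)/y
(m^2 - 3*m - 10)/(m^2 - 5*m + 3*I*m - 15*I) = (m + 2)/(m + 3*I)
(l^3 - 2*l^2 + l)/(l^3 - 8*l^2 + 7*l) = (l - 1)/(l - 7)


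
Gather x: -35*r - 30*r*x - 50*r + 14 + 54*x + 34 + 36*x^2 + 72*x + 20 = -85*r + 36*x^2 + x*(126 - 30*r) + 68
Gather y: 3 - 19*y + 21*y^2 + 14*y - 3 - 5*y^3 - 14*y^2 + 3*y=-5*y^3 + 7*y^2 - 2*y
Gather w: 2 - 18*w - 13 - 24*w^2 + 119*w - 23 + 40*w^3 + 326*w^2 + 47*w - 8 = 40*w^3 + 302*w^2 + 148*w - 42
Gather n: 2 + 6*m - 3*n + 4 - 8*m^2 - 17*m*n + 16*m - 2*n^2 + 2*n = -8*m^2 + 22*m - 2*n^2 + n*(-17*m - 1) + 6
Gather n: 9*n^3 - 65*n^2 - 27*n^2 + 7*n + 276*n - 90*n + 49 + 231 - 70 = 9*n^3 - 92*n^2 + 193*n + 210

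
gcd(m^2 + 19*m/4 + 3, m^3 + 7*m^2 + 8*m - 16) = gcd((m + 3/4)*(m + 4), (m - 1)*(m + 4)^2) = m + 4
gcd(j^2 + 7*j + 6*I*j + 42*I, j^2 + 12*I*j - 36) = j + 6*I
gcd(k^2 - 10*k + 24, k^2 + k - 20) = k - 4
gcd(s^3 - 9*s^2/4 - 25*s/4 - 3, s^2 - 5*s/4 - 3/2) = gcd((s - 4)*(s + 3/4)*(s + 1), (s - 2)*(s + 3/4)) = s + 3/4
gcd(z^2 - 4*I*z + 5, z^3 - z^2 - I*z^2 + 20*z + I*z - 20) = z - 5*I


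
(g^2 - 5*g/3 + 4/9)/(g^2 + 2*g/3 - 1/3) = (g - 4/3)/(g + 1)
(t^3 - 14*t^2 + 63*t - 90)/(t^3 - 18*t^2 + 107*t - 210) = (t - 3)/(t - 7)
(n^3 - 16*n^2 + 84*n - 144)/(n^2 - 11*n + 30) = (n^2 - 10*n + 24)/(n - 5)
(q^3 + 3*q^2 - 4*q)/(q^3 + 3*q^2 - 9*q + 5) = q*(q + 4)/(q^2 + 4*q - 5)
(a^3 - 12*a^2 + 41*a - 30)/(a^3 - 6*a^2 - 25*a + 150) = (a - 1)/(a + 5)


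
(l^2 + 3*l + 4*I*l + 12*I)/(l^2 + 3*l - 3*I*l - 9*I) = (l + 4*I)/(l - 3*I)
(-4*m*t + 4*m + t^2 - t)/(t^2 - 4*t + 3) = (-4*m + t)/(t - 3)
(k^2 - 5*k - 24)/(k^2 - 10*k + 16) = (k + 3)/(k - 2)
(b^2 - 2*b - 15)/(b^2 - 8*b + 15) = (b + 3)/(b - 3)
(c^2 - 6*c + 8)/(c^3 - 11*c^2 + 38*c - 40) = 1/(c - 5)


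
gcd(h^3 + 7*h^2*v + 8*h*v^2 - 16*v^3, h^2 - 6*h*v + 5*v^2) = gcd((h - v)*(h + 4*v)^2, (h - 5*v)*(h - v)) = -h + v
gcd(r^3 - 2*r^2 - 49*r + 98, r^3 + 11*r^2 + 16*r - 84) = r^2 + 5*r - 14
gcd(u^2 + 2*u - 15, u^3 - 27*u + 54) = u - 3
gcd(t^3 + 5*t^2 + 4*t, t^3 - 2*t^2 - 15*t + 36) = t + 4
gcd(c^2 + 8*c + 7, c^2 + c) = c + 1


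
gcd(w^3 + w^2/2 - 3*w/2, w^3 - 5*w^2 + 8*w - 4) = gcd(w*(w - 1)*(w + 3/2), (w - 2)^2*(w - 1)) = w - 1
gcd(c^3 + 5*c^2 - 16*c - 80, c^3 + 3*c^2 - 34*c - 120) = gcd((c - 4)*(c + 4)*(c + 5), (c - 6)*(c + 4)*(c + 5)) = c^2 + 9*c + 20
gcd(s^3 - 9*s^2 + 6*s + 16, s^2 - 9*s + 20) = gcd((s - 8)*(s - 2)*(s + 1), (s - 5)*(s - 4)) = 1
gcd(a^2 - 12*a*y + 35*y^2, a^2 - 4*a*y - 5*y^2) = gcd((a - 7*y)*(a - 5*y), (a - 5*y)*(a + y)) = -a + 5*y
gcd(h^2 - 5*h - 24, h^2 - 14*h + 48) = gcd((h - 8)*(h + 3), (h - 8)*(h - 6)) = h - 8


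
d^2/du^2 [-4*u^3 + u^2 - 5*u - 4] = 2 - 24*u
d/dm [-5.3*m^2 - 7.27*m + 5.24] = -10.6*m - 7.27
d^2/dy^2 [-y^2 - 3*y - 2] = -2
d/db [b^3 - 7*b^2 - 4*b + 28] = 3*b^2 - 14*b - 4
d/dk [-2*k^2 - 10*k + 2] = -4*k - 10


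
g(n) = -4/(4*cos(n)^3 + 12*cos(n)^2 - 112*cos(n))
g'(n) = -4*(12*sin(n)*cos(n)^2 + 24*sin(n)*cos(n) - 112*sin(n))/(4*cos(n)^3 + 12*cos(n)^2 - 112*cos(n))^2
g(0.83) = 0.06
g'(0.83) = 0.06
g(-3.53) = -0.04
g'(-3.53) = 0.02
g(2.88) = -0.03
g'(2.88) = 0.01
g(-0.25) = 0.04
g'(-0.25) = -0.01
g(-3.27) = -0.03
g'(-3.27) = 0.00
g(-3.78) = -0.04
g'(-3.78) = 0.03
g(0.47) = 0.05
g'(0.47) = 0.02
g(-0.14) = 0.04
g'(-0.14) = -0.00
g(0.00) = 0.04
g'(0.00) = 0.00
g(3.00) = -0.03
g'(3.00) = 0.00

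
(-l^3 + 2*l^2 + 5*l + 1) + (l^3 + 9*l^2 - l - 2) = 11*l^2 + 4*l - 1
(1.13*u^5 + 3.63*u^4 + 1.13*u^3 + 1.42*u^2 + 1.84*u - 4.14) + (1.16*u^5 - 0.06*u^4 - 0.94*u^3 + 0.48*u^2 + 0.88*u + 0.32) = 2.29*u^5 + 3.57*u^4 + 0.19*u^3 + 1.9*u^2 + 2.72*u - 3.82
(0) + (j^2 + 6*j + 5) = j^2 + 6*j + 5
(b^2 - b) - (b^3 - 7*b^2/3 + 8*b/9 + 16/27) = -b^3 + 10*b^2/3 - 17*b/9 - 16/27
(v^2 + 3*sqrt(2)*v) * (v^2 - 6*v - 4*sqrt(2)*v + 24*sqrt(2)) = v^4 - 6*v^3 - sqrt(2)*v^3 - 24*v^2 + 6*sqrt(2)*v^2 + 144*v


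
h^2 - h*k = h*(h - k)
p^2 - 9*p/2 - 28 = (p - 8)*(p + 7/2)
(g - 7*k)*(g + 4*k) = g^2 - 3*g*k - 28*k^2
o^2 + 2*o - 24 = (o - 4)*(o + 6)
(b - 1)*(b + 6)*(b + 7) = b^3 + 12*b^2 + 29*b - 42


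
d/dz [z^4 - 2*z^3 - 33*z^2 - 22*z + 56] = 4*z^3 - 6*z^2 - 66*z - 22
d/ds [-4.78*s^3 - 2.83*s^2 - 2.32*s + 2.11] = -14.34*s^2 - 5.66*s - 2.32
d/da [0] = 0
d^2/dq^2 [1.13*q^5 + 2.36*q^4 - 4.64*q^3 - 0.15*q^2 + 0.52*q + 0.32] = 22.6*q^3 + 28.32*q^2 - 27.84*q - 0.3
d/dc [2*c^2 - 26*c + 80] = 4*c - 26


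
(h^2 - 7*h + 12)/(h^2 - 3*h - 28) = (-h^2 + 7*h - 12)/(-h^2 + 3*h + 28)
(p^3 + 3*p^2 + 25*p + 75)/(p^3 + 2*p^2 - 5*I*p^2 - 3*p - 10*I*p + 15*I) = (p + 5*I)/(p - 1)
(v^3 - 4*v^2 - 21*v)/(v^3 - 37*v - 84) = v/(v + 4)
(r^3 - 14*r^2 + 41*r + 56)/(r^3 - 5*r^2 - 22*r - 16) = (r - 7)/(r + 2)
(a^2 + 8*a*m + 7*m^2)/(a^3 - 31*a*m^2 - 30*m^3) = (a + 7*m)/(a^2 - a*m - 30*m^2)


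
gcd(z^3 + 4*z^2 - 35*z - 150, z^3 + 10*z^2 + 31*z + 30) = z + 5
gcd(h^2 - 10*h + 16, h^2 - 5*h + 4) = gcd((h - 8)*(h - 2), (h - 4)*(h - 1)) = 1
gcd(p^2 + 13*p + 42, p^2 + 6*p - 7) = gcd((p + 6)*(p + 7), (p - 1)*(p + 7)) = p + 7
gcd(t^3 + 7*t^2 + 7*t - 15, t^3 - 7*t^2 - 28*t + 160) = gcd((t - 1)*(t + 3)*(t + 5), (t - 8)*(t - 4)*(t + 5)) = t + 5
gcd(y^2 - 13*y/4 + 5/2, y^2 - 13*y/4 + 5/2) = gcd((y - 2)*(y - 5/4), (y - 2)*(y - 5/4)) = y^2 - 13*y/4 + 5/2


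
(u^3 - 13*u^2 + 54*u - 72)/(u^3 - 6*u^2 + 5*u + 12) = (u - 6)/(u + 1)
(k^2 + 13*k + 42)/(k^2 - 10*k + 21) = (k^2 + 13*k + 42)/(k^2 - 10*k + 21)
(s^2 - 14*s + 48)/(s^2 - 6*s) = (s - 8)/s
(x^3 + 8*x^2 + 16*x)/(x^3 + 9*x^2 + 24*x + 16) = x/(x + 1)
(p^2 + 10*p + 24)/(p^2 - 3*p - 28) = (p + 6)/(p - 7)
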